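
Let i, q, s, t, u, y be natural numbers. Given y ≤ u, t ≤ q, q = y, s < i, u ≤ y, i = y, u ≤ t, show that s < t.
Because u ≤ y and y ≤ u, u = y. Since u ≤ t, y ≤ t. q = y and t ≤ q, therefore t ≤ y. y ≤ t, so y = t. From i = y and s < i, s < y. Since y = t, s < t.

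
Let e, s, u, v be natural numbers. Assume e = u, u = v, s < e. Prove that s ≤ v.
e = u and u = v, hence e = v. s < e, so s < v. Then s ≤ v.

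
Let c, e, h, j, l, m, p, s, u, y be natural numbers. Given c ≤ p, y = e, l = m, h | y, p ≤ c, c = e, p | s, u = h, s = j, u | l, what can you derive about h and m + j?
h | m + j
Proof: l = m and u | l, therefore u | m. u = h, so h | m. y = e and h | y, hence h | e. From p ≤ c and c ≤ p, p = c. s = j and p | s, hence p | j. p = c, so c | j. c = e, so e | j. h | e, so h | j. Since h | m, h | m + j.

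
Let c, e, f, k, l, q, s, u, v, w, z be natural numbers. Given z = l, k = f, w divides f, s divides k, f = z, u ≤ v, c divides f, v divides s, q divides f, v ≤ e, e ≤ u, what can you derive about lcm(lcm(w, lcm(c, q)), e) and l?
lcm(lcm(w, lcm(c, q)), e) divides l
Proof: From f = z and z = l, f = l. c divides f and q divides f, hence lcm(c, q) divides f. w divides f, so lcm(w, lcm(c, q)) divides f. e ≤ u and u ≤ v, therefore e ≤ v. v ≤ e, so v = e. From k = f and s divides k, s divides f. v divides s, so v divides f. Since v = e, e divides f. Since lcm(w, lcm(c, q)) divides f, lcm(lcm(w, lcm(c, q)), e) divides f. f = l, so lcm(lcm(w, lcm(c, q)), e) divides l.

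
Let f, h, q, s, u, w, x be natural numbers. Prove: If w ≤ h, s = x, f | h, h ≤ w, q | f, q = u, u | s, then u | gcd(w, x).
q = u and q | f, hence u | f. h ≤ w and w ≤ h, thus h = w. Since f | h, f | w. Since u | f, u | w. s = x and u | s, so u | x. Since u | w, u | gcd(w, x).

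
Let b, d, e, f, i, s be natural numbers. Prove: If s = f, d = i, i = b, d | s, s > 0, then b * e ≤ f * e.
d = i and i = b, so d = b. d | s and s > 0, hence d ≤ s. d = b, so b ≤ s. Since s = f, b ≤ f. Then b * e ≤ f * e.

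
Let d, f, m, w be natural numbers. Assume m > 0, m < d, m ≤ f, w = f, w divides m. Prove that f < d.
w = f and w divides m, thus f divides m. Since m > 0, f ≤ m. Since m ≤ f, m = f. m < d, so f < d.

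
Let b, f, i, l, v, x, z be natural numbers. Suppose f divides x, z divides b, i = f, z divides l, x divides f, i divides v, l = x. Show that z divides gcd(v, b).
Because x divides f and f divides x, x = f. l = x, so l = f. z divides l, so z divides f. Since i = f and i divides v, f divides v. z divides f, so z divides v. Since z divides b, z divides gcd(v, b).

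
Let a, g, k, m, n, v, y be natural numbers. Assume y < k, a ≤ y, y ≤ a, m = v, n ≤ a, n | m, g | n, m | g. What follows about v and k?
v < k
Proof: m | g and g | n, therefore m | n. Since n | m, n = m. m = v, so n = v. Since a ≤ y and y ≤ a, a = y. Since n ≤ a, n ≤ y. Because y < k, n < k. n = v, so v < k.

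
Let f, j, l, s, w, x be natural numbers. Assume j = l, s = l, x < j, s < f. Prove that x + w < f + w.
Since j = l and x < j, x < l. s = l and s < f, so l < f. Since x < l, x < f. Then x + w < f + w.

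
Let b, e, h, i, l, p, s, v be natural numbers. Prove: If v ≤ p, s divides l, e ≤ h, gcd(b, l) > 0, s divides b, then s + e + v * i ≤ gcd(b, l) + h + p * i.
From s divides b and s divides l, s divides gcd(b, l). gcd(b, l) > 0, so s ≤ gcd(b, l). v ≤ p. By multiplying by a non-negative, v * i ≤ p * i. Since e ≤ h, e + v * i ≤ h + p * i. s ≤ gcd(b, l), so s + e + v * i ≤ gcd(b, l) + h + p * i.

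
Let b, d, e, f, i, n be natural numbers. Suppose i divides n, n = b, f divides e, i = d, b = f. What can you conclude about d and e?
d divides e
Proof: From n = b and b = f, n = f. Since i = d and i divides n, d divides n. n = f, so d divides f. Since f divides e, d divides e.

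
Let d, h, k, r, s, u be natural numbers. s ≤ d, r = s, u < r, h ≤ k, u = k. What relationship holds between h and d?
h < d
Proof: u = k and u < r, therefore k < r. r = s, so k < s. Since h ≤ k, h < s. Since s ≤ d, h < d.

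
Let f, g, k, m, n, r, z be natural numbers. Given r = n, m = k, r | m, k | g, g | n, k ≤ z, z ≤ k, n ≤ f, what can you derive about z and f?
z ≤ f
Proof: From m = k and r | m, r | k. r = n, so n | k. k | g and g | n, so k | n. Since n | k, n = k. k ≤ z and z ≤ k, hence k = z. Since n = k, n = z. n ≤ f, so z ≤ f.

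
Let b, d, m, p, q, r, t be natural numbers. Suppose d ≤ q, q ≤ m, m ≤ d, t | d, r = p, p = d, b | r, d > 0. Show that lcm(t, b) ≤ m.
d ≤ q and q ≤ m, therefore d ≤ m. m ≤ d, so d = m. From r = p and p = d, r = d. Since b | r, b | d. Since t | d, lcm(t, b) | d. Since d > 0, lcm(t, b) ≤ d. Since d = m, lcm(t, b) ≤ m.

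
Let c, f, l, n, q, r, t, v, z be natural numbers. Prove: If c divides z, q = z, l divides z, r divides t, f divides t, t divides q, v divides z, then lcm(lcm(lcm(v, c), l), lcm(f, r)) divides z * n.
Since v divides z and c divides z, lcm(v, c) divides z. l divides z, so lcm(lcm(v, c), l) divides z. f divides t and r divides t, hence lcm(f, r) divides t. Since t divides q, lcm(f, r) divides q. q = z, so lcm(f, r) divides z. Since lcm(lcm(v, c), l) divides z, lcm(lcm(lcm(v, c), l), lcm(f, r)) divides z. Then lcm(lcm(lcm(v, c), l), lcm(f, r)) divides z * n.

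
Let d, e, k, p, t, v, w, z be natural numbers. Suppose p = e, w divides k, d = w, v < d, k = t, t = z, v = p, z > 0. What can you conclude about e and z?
e < z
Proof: v = p and p = e, hence v = e. Since d = w and v < d, v < w. Because v = e, e < w. k = t and w divides k, so w divides t. t = z, so w divides z. Since z > 0, w ≤ z. Because e < w, e < z.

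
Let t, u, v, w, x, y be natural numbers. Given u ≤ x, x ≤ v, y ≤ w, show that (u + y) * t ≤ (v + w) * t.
u ≤ x and x ≤ v, so u ≤ v. Since y ≤ w, u + y ≤ v + w. Then (u + y) * t ≤ (v + w) * t.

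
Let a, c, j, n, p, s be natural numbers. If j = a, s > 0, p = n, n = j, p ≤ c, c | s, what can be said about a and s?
a ≤ s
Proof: From p = n and n = j, p = j. From j = a, p = a. c | s and s > 0, thus c ≤ s. Since p ≤ c, p ≤ s. Since p = a, a ≤ s.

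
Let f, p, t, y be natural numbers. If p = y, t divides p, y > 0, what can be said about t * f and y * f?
t * f ≤ y * f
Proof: Because p = y and t divides p, t divides y. From y > 0, t ≤ y. By multiplying by a non-negative, t * f ≤ y * f.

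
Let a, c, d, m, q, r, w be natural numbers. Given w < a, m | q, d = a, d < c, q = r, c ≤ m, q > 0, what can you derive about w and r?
w < r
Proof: d = a and d < c, so a < c. Since w < a, w < c. Since m | q and q > 0, m ≤ q. Since c ≤ m, c ≤ q. q = r, so c ≤ r. Since w < c, w < r.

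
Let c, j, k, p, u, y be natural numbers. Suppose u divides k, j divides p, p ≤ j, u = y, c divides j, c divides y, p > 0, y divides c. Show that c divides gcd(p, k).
j divides p and p > 0, therefore j ≤ p. p ≤ j, so j = p. c divides j, so c divides p. y divides c and c divides y, so y = c. u = y, so u = c. u divides k, so c divides k. c divides p, so c divides gcd(p, k).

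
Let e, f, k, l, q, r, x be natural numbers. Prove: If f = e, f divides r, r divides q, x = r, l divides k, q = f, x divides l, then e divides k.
q = f and r divides q, thus r divides f. Since f divides r, r = f. Because f = e, r = e. From x = r and x divides l, r divides l. Since l divides k, r divides k. r = e, so e divides k.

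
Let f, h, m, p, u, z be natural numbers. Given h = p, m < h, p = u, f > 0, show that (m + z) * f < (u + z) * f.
Because h = p and m < h, m < p. Since p = u, m < u. Then m + z < u + z. Since f > 0, by multiplying by a positive, (m + z) * f < (u + z) * f.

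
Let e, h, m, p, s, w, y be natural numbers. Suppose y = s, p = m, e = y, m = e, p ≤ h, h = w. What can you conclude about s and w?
s ≤ w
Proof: p = m and m = e, thus p = e. Since e = y, p = y. Since p ≤ h, y ≤ h. Because y = s, s ≤ h. h = w, so s ≤ w.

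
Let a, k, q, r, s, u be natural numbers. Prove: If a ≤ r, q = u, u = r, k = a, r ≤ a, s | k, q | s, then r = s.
q = u and q | s, therefore u | s. Since u = r, r | s. Since a ≤ r and r ≤ a, a = r. k = a and s | k, therefore s | a. Since a = r, s | r. r | s, so r = s.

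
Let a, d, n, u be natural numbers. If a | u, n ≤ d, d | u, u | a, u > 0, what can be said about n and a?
n ≤ a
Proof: u | a and a | u, hence u = a. From d | u and u > 0, d ≤ u. Since u = a, d ≤ a. Since n ≤ d, n ≤ a.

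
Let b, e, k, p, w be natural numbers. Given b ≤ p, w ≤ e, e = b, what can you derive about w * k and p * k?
w * k ≤ p * k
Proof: e = b and w ≤ e, so w ≤ b. Since b ≤ p, w ≤ p. By multiplying by a non-negative, w * k ≤ p * k.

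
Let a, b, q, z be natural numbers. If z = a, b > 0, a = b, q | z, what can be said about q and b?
q ≤ b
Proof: z = a and a = b, thus z = b. q | z, so q | b. Since b > 0, q ≤ b.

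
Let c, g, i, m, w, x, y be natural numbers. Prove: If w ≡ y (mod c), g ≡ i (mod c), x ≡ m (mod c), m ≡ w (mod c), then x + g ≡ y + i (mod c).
x ≡ m (mod c) and m ≡ w (mod c), so x ≡ w (mod c). Since w ≡ y (mod c), x ≡ y (mod c). Since g ≡ i (mod c), by adding congruences, x + g ≡ y + i (mod c).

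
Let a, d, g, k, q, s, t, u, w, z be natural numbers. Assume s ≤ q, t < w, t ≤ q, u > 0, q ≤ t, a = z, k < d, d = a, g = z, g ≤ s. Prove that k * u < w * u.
From d = a and a = z, d = z. k < d, so k < z. From g = z and g ≤ s, z ≤ s. Since s ≤ q, z ≤ q. t ≤ q and q ≤ t, hence t = q. Since t < w, q < w. Since z ≤ q, z < w. k < z, so k < w. From u > 0, k * u < w * u.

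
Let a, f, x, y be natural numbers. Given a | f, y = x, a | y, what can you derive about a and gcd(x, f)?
a | gcd(x, f)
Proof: Since y = x and a | y, a | x. Since a | f, a | gcd(x, f).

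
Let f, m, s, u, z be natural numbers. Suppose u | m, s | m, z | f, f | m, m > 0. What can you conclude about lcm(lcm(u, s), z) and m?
lcm(lcm(u, s), z) ≤ m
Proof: Because u | m and s | m, lcm(u, s) | m. Because z | f and f | m, z | m. Since lcm(u, s) | m, lcm(lcm(u, s), z) | m. m > 0, so lcm(lcm(u, s), z) ≤ m.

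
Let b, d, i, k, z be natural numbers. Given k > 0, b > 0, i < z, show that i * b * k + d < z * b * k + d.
From i < z and b > 0, by multiplying by a positive, i * b < z * b. Using k > 0 and multiplying by a positive, i * b * k < z * b * k. Then i * b * k + d < z * b * k + d.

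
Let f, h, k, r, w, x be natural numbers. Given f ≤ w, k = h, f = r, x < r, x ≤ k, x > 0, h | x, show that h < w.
k = h and x ≤ k, hence x ≤ h. From h | x and x > 0, h ≤ x. Since x ≤ h, x = h. x < r, so h < r. f = r and f ≤ w, thus r ≤ w. Because h < r, h < w.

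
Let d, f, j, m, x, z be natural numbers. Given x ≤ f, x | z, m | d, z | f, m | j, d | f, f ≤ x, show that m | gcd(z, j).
x ≤ f and f ≤ x, thus x = f. x | z, so f | z. z | f, so f = z. Since m | d and d | f, m | f. Because f = z, m | z. Because m | j, m | gcd(z, j).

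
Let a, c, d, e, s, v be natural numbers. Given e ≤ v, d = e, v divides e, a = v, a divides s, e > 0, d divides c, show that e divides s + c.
From v divides e and e > 0, v ≤ e. e ≤ v, so v = e. Since a = v, a = e. a divides s, so e divides s. From d = e and d divides c, e divides c. Since e divides s, e divides s + c.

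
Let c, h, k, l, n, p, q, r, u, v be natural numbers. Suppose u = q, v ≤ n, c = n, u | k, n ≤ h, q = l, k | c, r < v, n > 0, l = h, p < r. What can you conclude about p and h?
p < h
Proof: q = l and l = h, hence q = h. Since u | k and k | c, u | c. Since u = q, q | c. c = n, so q | n. q = h, so h | n. n > 0, so h ≤ n. Since n ≤ h, n = h. Because v ≤ n, v ≤ h. r < v, so r < h. p < r, so p < h.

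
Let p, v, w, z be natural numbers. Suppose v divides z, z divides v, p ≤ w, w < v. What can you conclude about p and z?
p < z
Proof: v divides z and z divides v, hence v = z. Because p ≤ w and w < v, p < v. v = z, so p < z.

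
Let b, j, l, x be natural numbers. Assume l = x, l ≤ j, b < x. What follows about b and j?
b < j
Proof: l = x and l ≤ j, so x ≤ j. b < x, so b < j.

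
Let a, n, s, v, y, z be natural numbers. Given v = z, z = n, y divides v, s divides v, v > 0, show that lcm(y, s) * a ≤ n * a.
Since v = z and z = n, v = n. y divides v and s divides v, thus lcm(y, s) divides v. Since v > 0, lcm(y, s) ≤ v. Because v = n, lcm(y, s) ≤ n. By multiplying by a non-negative, lcm(y, s) * a ≤ n * a.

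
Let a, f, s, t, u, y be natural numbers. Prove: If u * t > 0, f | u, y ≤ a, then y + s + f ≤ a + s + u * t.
y ≤ a, hence y + s ≤ a + s. From f | u, f | u * t. Since u * t > 0, f ≤ u * t. Since y + s ≤ a + s, y + s + f ≤ a + s + u * t.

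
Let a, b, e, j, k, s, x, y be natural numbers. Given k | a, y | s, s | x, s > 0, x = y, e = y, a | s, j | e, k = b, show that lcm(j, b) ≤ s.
From x = y and s | x, s | y. y | s, so y = s. Since e = y and j | e, j | y. y = s, so j | s. k | a and a | s, therefore k | s. k = b, so b | s. j | s, so lcm(j, b) | s. Since s > 0, lcm(j, b) ≤ s.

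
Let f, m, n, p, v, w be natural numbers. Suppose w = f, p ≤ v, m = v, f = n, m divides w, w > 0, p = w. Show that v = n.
Since m = v and m divides w, v divides w. w > 0, so v ≤ w. p = w and p ≤ v, hence w ≤ v. Since v ≤ w, v = w. w = f, so v = f. f = n, so v = n.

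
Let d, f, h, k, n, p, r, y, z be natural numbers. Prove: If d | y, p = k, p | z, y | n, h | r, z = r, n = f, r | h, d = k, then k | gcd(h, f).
Since r | h and h | r, r = h. z = r, so z = h. p = k and p | z, thus k | z. Because z = h, k | h. Because d = k and d | y, k | y. n = f and y | n, therefore y | f. Because k | y, k | f. Since k | h, k | gcd(h, f).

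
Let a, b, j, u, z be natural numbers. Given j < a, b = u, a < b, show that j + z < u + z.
Because b = u and a < b, a < u. j < a, so j < u. Then j + z < u + z.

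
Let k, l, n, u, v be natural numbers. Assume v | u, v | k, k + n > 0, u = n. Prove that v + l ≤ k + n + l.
Since u = n and v | u, v | n. Since v | k, v | k + n. Since k + n > 0, v ≤ k + n. Then v + l ≤ k + n + l.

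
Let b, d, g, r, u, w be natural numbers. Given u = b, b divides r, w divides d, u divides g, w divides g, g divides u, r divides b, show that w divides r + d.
Because b divides r and r divides b, b = r. u = b, so u = r. g divides u and u divides g, thus g = u. w divides g, so w divides u. Since u = r, w divides r. Since w divides d, w divides r + d.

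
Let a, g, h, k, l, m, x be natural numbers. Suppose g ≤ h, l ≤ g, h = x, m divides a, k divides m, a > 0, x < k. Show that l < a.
h = x and g ≤ h, therefore g ≤ x. l ≤ g, so l ≤ x. Since k divides m and m divides a, k divides a. From a > 0, k ≤ a. x < k, so x < a. Since l ≤ x, l < a.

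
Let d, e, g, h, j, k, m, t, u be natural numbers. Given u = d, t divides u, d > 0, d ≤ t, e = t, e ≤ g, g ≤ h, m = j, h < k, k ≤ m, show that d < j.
u = d and t divides u, hence t divides d. Because d > 0, t ≤ d. d ≤ t, so t = d. Because e = t and e ≤ g, t ≤ g. Since t = d, d ≤ g. Since g ≤ h, d ≤ h. h < k and k ≤ m, therefore h < m. Because m = j, h < j. Because d ≤ h, d < j.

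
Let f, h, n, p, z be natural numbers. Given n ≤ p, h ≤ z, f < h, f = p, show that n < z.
Since f = p and f < h, p < h. Since n ≤ p, n < h. h ≤ z, so n < z.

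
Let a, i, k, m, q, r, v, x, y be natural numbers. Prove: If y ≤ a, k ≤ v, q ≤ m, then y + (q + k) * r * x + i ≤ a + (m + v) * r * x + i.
q ≤ m and k ≤ v, so q + k ≤ m + v. Then (q + k) * r ≤ (m + v) * r. Then (q + k) * r * x ≤ (m + v) * r * x. y ≤ a, so y + (q + k) * r * x ≤ a + (m + v) * r * x. Then y + (q + k) * r * x + i ≤ a + (m + v) * r * x + i.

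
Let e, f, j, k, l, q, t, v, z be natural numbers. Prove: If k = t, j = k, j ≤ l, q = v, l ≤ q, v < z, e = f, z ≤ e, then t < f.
q = v and l ≤ q, so l ≤ v. j ≤ l, so j ≤ v. j = k, so k ≤ v. Since v < z, k < z. Since k = t, t < z. Because e = f and z ≤ e, z ≤ f. t < z, so t < f.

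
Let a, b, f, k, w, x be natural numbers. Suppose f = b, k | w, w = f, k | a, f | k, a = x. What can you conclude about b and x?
b | x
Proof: w = f and k | w, hence k | f. f | k, so k = f. Since f = b, k = b. a = x and k | a, thus k | x. From k = b, b | x.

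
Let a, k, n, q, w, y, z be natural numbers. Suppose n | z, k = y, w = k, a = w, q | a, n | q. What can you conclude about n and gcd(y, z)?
n | gcd(y, z)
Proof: Since a = w and w = k, a = k. k = y, so a = y. Since q | a, q | y. Since n | q, n | y. n | z, so n | gcd(y, z).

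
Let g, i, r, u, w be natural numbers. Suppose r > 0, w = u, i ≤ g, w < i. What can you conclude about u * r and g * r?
u * r < g * r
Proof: w = u and w < i, thus u < i. i ≤ g, so u < g. Since r > 0, u * r < g * r.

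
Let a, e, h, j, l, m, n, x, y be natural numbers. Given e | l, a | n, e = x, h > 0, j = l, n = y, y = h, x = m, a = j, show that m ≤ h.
Since e = x and x = m, e = m. From a = j and a | n, j | n. Since n = y, j | y. j = l, so l | y. Since e | l, e | y. y = h, so e | h. h > 0, so e ≤ h. e = m, so m ≤ h.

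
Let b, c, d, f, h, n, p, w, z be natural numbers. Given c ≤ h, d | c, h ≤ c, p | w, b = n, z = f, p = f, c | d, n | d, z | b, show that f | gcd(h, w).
d | c and c | d, hence d = c. c ≤ h and h ≤ c, therefore c = h. Since d = c, d = h. From b = n and z | b, z | n. From z = f, f | n. n | d, so f | d. d = h, so f | h. p = f and p | w, so f | w. Since f | h, f | gcd(h, w).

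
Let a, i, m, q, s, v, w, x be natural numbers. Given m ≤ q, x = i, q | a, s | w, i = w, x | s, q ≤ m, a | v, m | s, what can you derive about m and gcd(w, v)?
m | gcd(w, v)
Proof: Since x = i and i = w, x = w. Since x | s, w | s. Since s | w, s = w. m | s, so m | w. q ≤ m and m ≤ q, so q = m. q | a and a | v, thus q | v. q = m, so m | v. Since m | w, m | gcd(w, v).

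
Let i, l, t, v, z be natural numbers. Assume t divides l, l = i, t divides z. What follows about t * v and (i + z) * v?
t * v divides (i + z) * v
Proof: l = i and t divides l, thus t divides i. t divides z, so t divides i + z. Then t * v divides (i + z) * v.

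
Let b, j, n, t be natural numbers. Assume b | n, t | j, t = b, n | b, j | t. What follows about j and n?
j = n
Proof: j | t and t | j, therefore j = t. Because t = b, j = b. From b | n and n | b, b = n. j = b, so j = n.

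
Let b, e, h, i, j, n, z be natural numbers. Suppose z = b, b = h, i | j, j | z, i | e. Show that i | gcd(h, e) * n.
Because z = b and b = h, z = h. Since i | j and j | z, i | z. Because z = h, i | h. Since i | e, i | gcd(h, e). Then i | gcd(h, e) * n.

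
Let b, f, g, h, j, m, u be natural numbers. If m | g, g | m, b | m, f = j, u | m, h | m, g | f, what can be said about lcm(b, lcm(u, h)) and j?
lcm(b, lcm(u, h)) | j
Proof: u | m and h | m, hence lcm(u, h) | m. b | m, so lcm(b, lcm(u, h)) | m. Because g | m and m | g, g = m. f = j and g | f, therefore g | j. Since g = m, m | j. lcm(b, lcm(u, h)) | m, so lcm(b, lcm(u, h)) | j.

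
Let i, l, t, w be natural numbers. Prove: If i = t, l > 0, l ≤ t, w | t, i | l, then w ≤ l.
i = t and i | l, so t | l. Since l > 0, t ≤ l. l ≤ t, so t = l. w | t, so w | l. l > 0, so w ≤ l.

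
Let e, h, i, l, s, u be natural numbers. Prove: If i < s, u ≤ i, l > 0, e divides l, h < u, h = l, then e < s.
Because e divides l and l > 0, e ≤ l. From h = l and h < u, l < u. From e ≤ l, e < u. u ≤ i and i < s, therefore u < s. e < u, so e < s.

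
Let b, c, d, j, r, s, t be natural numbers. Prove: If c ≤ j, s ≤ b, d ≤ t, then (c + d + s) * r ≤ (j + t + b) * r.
c ≤ j and d ≤ t, thus c + d ≤ j + t. Since s ≤ b, c + d + s ≤ j + t + b. By multiplying by a non-negative, (c + d + s) * r ≤ (j + t + b) * r.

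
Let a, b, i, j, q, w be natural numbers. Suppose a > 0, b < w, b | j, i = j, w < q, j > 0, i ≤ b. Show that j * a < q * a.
Because b | j and j > 0, b ≤ j. i = j and i ≤ b, hence j ≤ b. Because b ≤ j, b = j. b < w and w < q, hence b < q. From b = j, j < q. Since a > 0, j * a < q * a.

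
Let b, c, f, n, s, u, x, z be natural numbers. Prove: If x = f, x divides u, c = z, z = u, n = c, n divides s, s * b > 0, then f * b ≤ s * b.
x = f and x divides u, therefore f divides u. c = z and z = u, so c = u. n = c and n divides s, thus c divides s. Since c = u, u divides s. f divides u, so f divides s. Then f * b divides s * b. s * b > 0, so f * b ≤ s * b.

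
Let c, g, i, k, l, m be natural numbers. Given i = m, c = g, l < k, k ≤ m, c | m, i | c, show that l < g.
i = m and i | c, hence m | c. From c | m, m = c. c = g, so m = g. Since k ≤ m, k ≤ g. Since l < k, l < g.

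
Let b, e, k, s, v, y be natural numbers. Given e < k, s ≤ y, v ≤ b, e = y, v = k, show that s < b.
e = y and e < k, thus y < k. s ≤ y, so s < k. v = k and v ≤ b, so k ≤ b. s < k, so s < b.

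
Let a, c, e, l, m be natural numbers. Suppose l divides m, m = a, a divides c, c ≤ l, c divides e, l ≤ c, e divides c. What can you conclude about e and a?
e = a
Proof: Because e divides c and c divides e, e = c. l ≤ c and c ≤ l, so l = c. From m = a and l divides m, l divides a. l = c, so c divides a. Since a divides c, c = a. Since e = c, e = a.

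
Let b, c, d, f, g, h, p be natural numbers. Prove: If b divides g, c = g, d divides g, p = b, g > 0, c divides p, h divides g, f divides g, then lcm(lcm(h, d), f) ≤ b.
Because c = g and c divides p, g divides p. Since p = b, g divides b. b divides g, so g = b. h divides g and d divides g, thus lcm(h, d) divides g. Since f divides g, lcm(lcm(h, d), f) divides g. g > 0, so lcm(lcm(h, d), f) ≤ g. Since g = b, lcm(lcm(h, d), f) ≤ b.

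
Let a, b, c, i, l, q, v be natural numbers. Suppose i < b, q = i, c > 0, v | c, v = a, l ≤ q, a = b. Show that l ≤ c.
Because q = i and l ≤ q, l ≤ i. Since i < b, l < b. From v = a and a = b, v = b. From v | c and c > 0, v ≤ c. v = b, so b ≤ c. l < b, so l < c. Then l ≤ c.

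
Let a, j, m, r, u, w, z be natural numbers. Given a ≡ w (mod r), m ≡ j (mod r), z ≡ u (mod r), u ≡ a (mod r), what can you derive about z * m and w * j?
z * m ≡ w * j (mod r)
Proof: z ≡ u (mod r) and u ≡ a (mod r), therefore z ≡ a (mod r). a ≡ w (mod r), so z ≡ w (mod r). From m ≡ j (mod r), by multiplying congruences, z * m ≡ w * j (mod r).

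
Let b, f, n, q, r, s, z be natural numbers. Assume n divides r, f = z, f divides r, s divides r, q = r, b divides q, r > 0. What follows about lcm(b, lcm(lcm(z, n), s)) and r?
lcm(b, lcm(lcm(z, n), s)) ≤ r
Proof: Because q = r and b divides q, b divides r. Because f = z and f divides r, z divides r. Since n divides r, lcm(z, n) divides r. s divides r, so lcm(lcm(z, n), s) divides r. b divides r, so lcm(b, lcm(lcm(z, n), s)) divides r. Since r > 0, lcm(b, lcm(lcm(z, n), s)) ≤ r.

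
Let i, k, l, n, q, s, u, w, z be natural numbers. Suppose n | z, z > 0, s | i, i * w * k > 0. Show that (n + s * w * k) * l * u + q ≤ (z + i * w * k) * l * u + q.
n | z and z > 0, so n ≤ z. Because s | i, s * w | i * w. Then s * w * k | i * w * k. i * w * k > 0, so s * w * k ≤ i * w * k. Because n ≤ z, n + s * w * k ≤ z + i * w * k. Then (n + s * w * k) * l ≤ (z + i * w * k) * l. Then (n + s * w * k) * l * u ≤ (z + i * w * k) * l * u. Then (n + s * w * k) * l * u + q ≤ (z + i * w * k) * l * u + q.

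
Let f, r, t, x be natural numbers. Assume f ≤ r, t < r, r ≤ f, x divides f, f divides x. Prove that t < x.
From r ≤ f and f ≤ r, r = f. Because f divides x and x divides f, f = x. Since r = f, r = x. Since t < r, t < x.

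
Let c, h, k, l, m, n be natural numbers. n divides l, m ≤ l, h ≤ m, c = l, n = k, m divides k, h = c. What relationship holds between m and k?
m = k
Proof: h = c and c = l, hence h = l. h ≤ m, so l ≤ m. Since m ≤ l, l = m. Because n = k and n divides l, k divides l. l = m, so k divides m. m divides k, so k = m. Then m = k.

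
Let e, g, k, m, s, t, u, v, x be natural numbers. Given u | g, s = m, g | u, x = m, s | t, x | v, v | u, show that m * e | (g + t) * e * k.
From x = m and x | v, m | v. u | g and g | u, so u = g. v | u, so v | g. Since m | v, m | g. s = m and s | t, so m | t. Because m | g, m | g + t. Then m * e | (g + t) * e. Then m * e | (g + t) * e * k.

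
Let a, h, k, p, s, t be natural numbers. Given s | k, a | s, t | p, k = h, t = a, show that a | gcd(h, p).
k = h and s | k, so s | h. From a | s, a | h. t = a and t | p, therefore a | p. Since a | h, a | gcd(h, p).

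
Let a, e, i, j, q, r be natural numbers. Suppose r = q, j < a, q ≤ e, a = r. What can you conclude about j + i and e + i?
j + i < e + i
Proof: Because a = r and r = q, a = q. Since j < a, j < q. q ≤ e, so j < e. Then j + i < e + i.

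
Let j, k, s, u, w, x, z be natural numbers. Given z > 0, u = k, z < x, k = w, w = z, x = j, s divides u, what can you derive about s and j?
s < j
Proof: u = k and k = w, thus u = w. Since w = z, u = z. Since s divides u, s divides z. Since z > 0, s ≤ z. x = j and z < x, therefore z < j. s ≤ z, so s < j.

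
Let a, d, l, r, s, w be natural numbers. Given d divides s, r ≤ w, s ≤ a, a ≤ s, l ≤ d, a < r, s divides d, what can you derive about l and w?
l < w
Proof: a ≤ s and s ≤ a, hence a = s. s divides d and d divides s, so s = d. Since a = s, a = d. a < r and r ≤ w, so a < w. Since a = d, d < w. Since l ≤ d, l < w.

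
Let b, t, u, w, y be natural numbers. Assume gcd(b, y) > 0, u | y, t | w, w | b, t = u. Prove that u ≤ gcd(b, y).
From t | w and w | b, t | b. Since t = u, u | b. Since u | y, u | gcd(b, y). gcd(b, y) > 0, so u ≤ gcd(b, y).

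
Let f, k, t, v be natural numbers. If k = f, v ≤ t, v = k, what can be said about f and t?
f ≤ t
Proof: v = k and k = f, hence v = f. Since v ≤ t, f ≤ t.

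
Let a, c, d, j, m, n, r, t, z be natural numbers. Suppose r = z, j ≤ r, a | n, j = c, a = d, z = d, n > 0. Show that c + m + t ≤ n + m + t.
From r = z and z = d, r = d. j = c and j ≤ r, therefore c ≤ r. r = d, so c ≤ d. From a = d and a | n, d | n. n > 0, so d ≤ n. c ≤ d, so c ≤ n. Then c + m ≤ n + m. Then c + m + t ≤ n + m + t.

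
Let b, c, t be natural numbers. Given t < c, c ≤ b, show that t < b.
Because t < c and c ≤ b, by transitivity, t < b.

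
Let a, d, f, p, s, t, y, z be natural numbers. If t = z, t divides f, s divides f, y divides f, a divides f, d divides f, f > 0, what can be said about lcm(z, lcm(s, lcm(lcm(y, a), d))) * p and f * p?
lcm(z, lcm(s, lcm(lcm(y, a), d))) * p ≤ f * p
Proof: Since t = z and t divides f, z divides f. y divides f and a divides f, hence lcm(y, a) divides f. d divides f, so lcm(lcm(y, a), d) divides f. Since s divides f, lcm(s, lcm(lcm(y, a), d)) divides f. z divides f, so lcm(z, lcm(s, lcm(lcm(y, a), d))) divides f. f > 0, so lcm(z, lcm(s, lcm(lcm(y, a), d))) ≤ f. By multiplying by a non-negative, lcm(z, lcm(s, lcm(lcm(y, a), d))) * p ≤ f * p.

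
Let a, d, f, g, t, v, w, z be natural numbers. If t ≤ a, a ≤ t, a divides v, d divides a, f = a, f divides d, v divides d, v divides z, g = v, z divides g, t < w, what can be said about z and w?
z < w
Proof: From t ≤ a and a ≤ t, t = a. f = a and f divides d, thus a divides d. From d divides a, d = a. v divides d, so v divides a. From a divides v, a = v. From t = a, t = v. Since g = v and z divides g, z divides v. v divides z, so v = z. t = v, so t = z. t < w, so z < w.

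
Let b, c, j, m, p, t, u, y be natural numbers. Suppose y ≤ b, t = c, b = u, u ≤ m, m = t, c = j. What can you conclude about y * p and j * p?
y * p ≤ j * p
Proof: m = t and t = c, thus m = c. c = j, so m = j. b = u and y ≤ b, thus y ≤ u. u ≤ m, so y ≤ m. m = j, so y ≤ j. By multiplying by a non-negative, y * p ≤ j * p.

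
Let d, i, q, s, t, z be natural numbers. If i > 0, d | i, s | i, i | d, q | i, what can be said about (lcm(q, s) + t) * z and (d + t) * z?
(lcm(q, s) + t) * z ≤ (d + t) * z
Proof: i | d and d | i, thus i = d. q | i and s | i, so lcm(q, s) | i. Since i > 0, lcm(q, s) ≤ i. i = d, so lcm(q, s) ≤ d. Then lcm(q, s) + t ≤ d + t. Then (lcm(q, s) + t) * z ≤ (d + t) * z.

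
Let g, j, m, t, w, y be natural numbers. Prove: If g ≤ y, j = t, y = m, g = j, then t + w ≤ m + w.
g = j and j = t, thus g = t. g ≤ y, so t ≤ y. Since y = m, t ≤ m. Then t + w ≤ m + w.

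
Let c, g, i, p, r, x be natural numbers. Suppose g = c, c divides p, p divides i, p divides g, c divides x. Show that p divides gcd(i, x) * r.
From g = c and p divides g, p divides c. Since c divides p, c = p. Since c divides x, p divides x. Since p divides i, p divides gcd(i, x). Then p divides gcd(i, x) * r.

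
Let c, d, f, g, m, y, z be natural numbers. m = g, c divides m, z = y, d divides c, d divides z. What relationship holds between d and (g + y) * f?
d divides (g + y) * f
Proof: m = g and c divides m, so c divides g. d divides c, so d divides g. z = y and d divides z, so d divides y. Since d divides g, d divides g + y. Then d divides (g + y) * f.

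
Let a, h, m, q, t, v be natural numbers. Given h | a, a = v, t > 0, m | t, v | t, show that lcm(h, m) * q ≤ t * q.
a = v and h | a, so h | v. v | t, so h | t. Since m | t, lcm(h, m) | t. t > 0, so lcm(h, m) ≤ t. Then lcm(h, m) * q ≤ t * q.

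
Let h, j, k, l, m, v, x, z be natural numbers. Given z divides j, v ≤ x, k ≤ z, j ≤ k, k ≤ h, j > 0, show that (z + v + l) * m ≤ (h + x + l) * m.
z divides j and j > 0, thus z ≤ j. j ≤ k, so z ≤ k. Because k ≤ z, k = z. Since k ≤ h, z ≤ h. From v ≤ x, v + l ≤ x + l. z ≤ h, so z + v + l ≤ h + x + l. By multiplying by a non-negative, (z + v + l) * m ≤ (h + x + l) * m.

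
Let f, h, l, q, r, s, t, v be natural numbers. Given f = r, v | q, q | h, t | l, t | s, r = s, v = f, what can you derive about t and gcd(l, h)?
t | gcd(l, h)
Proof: f = r and r = s, so f = s. v = f and v | q, hence f | q. Since q | h, f | h. Since f = s, s | h. t | s, so t | h. Since t | l, t | gcd(l, h).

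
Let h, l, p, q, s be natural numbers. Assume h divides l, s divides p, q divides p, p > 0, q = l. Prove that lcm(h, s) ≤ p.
Because q = l and q divides p, l divides p. Since h divides l, h divides p. s divides p, so lcm(h, s) divides p. From p > 0, lcm(h, s) ≤ p.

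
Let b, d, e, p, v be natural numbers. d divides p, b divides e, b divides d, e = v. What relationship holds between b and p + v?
b divides p + v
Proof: Because b divides d and d divides p, b divides p. Since e = v and b divides e, b divides v. Since b divides p, b divides p + v.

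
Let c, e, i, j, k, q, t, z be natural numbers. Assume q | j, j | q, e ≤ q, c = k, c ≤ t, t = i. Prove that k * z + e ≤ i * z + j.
t = i and c ≤ t, hence c ≤ i. Since c = k, k ≤ i. Then k * z ≤ i * z. Because q | j and j | q, q = j. Because e ≤ q, e ≤ j. Since k * z ≤ i * z, k * z + e ≤ i * z + j.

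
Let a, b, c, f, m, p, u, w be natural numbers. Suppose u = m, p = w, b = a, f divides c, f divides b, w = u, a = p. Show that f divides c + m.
a = p and p = w, therefore a = w. Since w = u, a = u. Since u = m, a = m. Because b = a and f divides b, f divides a. a = m, so f divides m. Since f divides c, f divides c + m.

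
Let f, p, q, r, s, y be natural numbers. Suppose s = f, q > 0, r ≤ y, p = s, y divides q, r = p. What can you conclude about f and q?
f ≤ q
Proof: Since r = p and p = s, r = s. Since r ≤ y, s ≤ y. y divides q and q > 0, thus y ≤ q. Since s ≤ y, s ≤ q. s = f, so f ≤ q.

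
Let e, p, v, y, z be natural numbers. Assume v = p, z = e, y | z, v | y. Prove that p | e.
Because v | y and y | z, v | z. z = e, so v | e. From v = p, p | e.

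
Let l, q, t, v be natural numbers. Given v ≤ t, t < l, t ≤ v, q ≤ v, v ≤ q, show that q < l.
t ≤ v and v ≤ t, so t = v. v ≤ q and q ≤ v, thus v = q. t = v, so t = q. t < l, so q < l.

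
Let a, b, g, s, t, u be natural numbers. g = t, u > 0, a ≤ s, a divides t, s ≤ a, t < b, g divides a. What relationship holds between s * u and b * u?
s * u < b * u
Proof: g = t and g divides a, hence t divides a. From a divides t, t = a. a ≤ s and s ≤ a, thus a = s. Because t = a, t = s. Because t < b, s < b. Since u > 0, by multiplying by a positive, s * u < b * u.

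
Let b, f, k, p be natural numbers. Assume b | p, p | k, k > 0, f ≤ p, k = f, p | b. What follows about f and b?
f = b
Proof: p | k and k > 0, thus p ≤ k. k = f, so p ≤ f. f ≤ p, so f = p. p | b and b | p, thus p = b. Because f = p, f = b.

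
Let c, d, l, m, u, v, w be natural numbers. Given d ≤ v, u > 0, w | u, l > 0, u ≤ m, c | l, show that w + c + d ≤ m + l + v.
w | u and u > 0, so w ≤ u. u ≤ m, so w ≤ m. c | l and l > 0, thus c ≤ l. w ≤ m, so w + c ≤ m + l. d ≤ v, so w + c + d ≤ m + l + v.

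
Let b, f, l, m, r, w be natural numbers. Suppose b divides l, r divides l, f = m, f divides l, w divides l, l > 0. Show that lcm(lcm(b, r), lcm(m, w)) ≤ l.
b divides l and r divides l, thus lcm(b, r) divides l. Since f = m and f divides l, m divides l. w divides l, so lcm(m, w) divides l. From lcm(b, r) divides l, lcm(lcm(b, r), lcm(m, w)) divides l. From l > 0, lcm(lcm(b, r), lcm(m, w)) ≤ l.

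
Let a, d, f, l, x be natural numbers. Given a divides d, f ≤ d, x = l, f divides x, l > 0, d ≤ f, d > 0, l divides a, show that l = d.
Because f ≤ d and d ≤ f, f = d. x = l and f divides x, hence f divides l. l > 0, so f ≤ l. From f = d, d ≤ l. From l divides a and a divides d, l divides d. Since d > 0, l ≤ d. Since d ≤ l, d = l. Then l = d.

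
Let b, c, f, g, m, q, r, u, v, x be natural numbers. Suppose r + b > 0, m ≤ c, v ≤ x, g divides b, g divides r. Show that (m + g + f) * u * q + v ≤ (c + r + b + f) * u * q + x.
g divides r and g divides b, so g divides r + b. r + b > 0, so g ≤ r + b. From m ≤ c, m + g ≤ c + r + b. Then m + g + f ≤ c + r + b + f. By multiplying by a non-negative, (m + g + f) * u ≤ (c + r + b + f) * u. By multiplying by a non-negative, (m + g + f) * u * q ≤ (c + r + b + f) * u * q. Since v ≤ x, (m + g + f) * u * q + v ≤ (c + r + b + f) * u * q + x.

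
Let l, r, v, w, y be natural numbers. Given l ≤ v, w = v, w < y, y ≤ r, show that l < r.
Because w < y and y ≤ r, w < r. Since w = v, v < r. l ≤ v, so l < r.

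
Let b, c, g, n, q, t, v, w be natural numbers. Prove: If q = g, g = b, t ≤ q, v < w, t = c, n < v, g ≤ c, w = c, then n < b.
t = c and t ≤ q, hence c ≤ q. q = g, so c ≤ g. Because g ≤ c, c = g. Because g = b, c = b. n < v and v < w, hence n < w. w = c, so n < c. Because c = b, n < b.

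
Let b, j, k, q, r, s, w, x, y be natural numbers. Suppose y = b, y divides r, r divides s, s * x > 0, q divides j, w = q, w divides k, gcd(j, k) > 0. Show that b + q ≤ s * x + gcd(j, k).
y divides r and r divides s, thus y divides s. y = b, so b divides s. Then b divides s * x. Since s * x > 0, b ≤ s * x. Because w = q and w divides k, q divides k. Since q divides j, q divides gcd(j, k). Since gcd(j, k) > 0, q ≤ gcd(j, k). Because b ≤ s * x, b + q ≤ s * x + gcd(j, k).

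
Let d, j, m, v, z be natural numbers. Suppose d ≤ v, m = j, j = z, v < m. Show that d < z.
m = j and j = z, so m = z. From d ≤ v and v < m, d < m. Since m = z, d < z.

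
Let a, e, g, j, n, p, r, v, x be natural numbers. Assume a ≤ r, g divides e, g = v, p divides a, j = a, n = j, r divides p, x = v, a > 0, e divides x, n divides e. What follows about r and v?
r divides v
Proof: Because r divides p and p divides a, r divides a. Since a > 0, r ≤ a. From a ≤ r, a = r. x = v and e divides x, thus e divides v. Because g = v and g divides e, v divides e. e divides v, so e = v. n = j and j = a, thus n = a. Since n divides e, a divides e. Since e = v, a divides v. From a = r, r divides v.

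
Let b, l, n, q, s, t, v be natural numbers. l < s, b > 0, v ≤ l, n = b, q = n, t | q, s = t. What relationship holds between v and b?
v < b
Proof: s = t and l < s, therefore l < t. v ≤ l, so v < t. Since q = n and n = b, q = b. t | q, so t | b. Since b > 0, t ≤ b. Since v < t, v < b.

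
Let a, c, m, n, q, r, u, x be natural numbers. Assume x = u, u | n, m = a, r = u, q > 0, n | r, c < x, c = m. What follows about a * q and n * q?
a * q < n * q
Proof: c = m and m = a, hence c = a. r = u and n | r, hence n | u. From u | n, u = n. From x = u and c < x, c < u. u = n, so c < n. c = a, so a < n. Since q > 0, a * q < n * q.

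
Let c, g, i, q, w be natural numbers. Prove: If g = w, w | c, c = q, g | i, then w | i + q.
g = w and g | i, hence w | i. From c = q and w | c, w | q. w | i, so w | i + q.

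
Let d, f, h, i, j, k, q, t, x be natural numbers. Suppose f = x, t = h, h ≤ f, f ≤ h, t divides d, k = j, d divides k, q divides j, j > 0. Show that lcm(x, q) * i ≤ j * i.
Because h ≤ f and f ≤ h, h = f. t = h, so t = f. Since t divides d, f divides d. Since f = x, x divides d. From k = j and d divides k, d divides j. Since x divides d, x divides j. Since q divides j, lcm(x, q) divides j. j > 0, so lcm(x, q) ≤ j. By multiplying by a non-negative, lcm(x, q) * i ≤ j * i.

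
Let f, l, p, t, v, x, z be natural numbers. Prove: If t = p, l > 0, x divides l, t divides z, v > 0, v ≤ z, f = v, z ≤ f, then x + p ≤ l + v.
Since x divides l and l > 0, x ≤ l. Since f = v and z ≤ f, z ≤ v. Since v ≤ z, z = v. t divides z, so t divides v. Because v > 0, t ≤ v. Since t = p, p ≤ v. From x ≤ l, x + p ≤ l + v.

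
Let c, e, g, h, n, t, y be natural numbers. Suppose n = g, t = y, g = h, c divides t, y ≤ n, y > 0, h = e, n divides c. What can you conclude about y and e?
y = e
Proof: Because t = y and c divides t, c divides y. n divides c, so n divides y. Since y > 0, n ≤ y. y ≤ n, so y = n. From n = g, y = g. g = h, so y = h. h = e, so y = e.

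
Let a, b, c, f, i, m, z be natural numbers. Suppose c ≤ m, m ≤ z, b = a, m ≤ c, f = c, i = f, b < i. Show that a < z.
From i = f and f = c, i = c. From b = a and b < i, a < i. Since i = c, a < c. From m ≤ c and c ≤ m, m = c. Since m ≤ z, c ≤ z. Since a < c, a < z.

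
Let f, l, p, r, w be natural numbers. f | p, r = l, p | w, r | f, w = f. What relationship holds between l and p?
l | p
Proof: From w = f and p | w, p | f. f | p, so f = p. r = l and r | f, hence l | f. Since f = p, l | p.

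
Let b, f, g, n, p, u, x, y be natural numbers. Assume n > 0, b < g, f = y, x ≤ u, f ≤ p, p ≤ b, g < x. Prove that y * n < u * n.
f = y and f ≤ p, thus y ≤ p. From p ≤ b and b < g, p < g. g < x, so p < x. y ≤ p, so y < x. x ≤ u, so y < u. Since n > 0, by multiplying by a positive, y * n < u * n.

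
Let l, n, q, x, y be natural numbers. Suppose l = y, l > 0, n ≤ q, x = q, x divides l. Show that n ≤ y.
From x = q and x divides l, q divides l. Since l > 0, q ≤ l. Since l = y, q ≤ y. n ≤ q, so n ≤ y.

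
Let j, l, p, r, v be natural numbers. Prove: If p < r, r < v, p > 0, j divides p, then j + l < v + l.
Since j divides p and p > 0, j ≤ p. p < r, so j < r. r < v, so j < v. Then j + l < v + l.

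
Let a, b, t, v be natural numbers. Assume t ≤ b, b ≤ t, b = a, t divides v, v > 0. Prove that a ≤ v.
Since t ≤ b and b ≤ t, t = b. Since t divides v and v > 0, t ≤ v. Since t = b, b ≤ v. Because b = a, a ≤ v.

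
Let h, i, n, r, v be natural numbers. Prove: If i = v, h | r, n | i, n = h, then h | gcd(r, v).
Since n = h and n | i, h | i. Since i = v, h | v. h | r, so h | gcd(r, v).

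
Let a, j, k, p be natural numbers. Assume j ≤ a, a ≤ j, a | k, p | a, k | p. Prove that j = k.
k | p and p | a, therefore k | a. Since a | k, k = a. a ≤ j and j ≤ a, therefore a = j. k = a, so k = j. Then j = k.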